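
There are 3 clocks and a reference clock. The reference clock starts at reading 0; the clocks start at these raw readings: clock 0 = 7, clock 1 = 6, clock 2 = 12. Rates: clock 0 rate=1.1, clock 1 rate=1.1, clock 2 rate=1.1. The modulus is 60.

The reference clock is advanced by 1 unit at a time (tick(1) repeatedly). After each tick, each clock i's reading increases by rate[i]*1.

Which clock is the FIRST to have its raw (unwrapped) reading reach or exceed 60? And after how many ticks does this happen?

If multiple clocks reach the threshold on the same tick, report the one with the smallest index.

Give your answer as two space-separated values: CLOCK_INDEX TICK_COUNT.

Answer: 2 44

Derivation:
clock 0: start=7, rate=1.1, needs 60-7 = 53; ticks = ceil(53/1.1) = ceil(48.1818) = 49; reading at tick 49 = 7 + 1.1*49 = 60.9000
clock 1: start=6, rate=1.1, needs 60-6 = 54; ticks = ceil(54/1.1) = ceil(49.0909) = 50; reading at tick 50 = 6 + 1.1*50 = 61.0000
clock 2: start=12, rate=1.1, needs 60-12 = 48; ticks = ceil(48/1.1) = ceil(43.6364) = 44; reading at tick 44 = 12 + 1.1*44 = 60.4000
Minimum tick count = 44; winners = [2]; smallest index = 2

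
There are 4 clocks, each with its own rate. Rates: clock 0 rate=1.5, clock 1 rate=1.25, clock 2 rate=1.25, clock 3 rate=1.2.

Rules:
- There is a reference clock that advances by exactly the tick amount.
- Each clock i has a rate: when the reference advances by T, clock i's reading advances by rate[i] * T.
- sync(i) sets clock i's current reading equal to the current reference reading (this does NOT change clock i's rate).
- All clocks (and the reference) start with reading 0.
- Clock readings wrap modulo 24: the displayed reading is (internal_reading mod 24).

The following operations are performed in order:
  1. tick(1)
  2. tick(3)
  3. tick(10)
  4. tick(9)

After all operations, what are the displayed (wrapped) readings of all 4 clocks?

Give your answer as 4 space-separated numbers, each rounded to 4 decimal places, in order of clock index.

Answer: 10.5000 4.7500 4.7500 3.6000

Derivation:
After op 1 tick(1): ref=1.0000 raw=[1.5000 1.2500 1.2500 1.2000]
After op 2 tick(3): ref=4.0000 raw=[6.0000 5.0000 5.0000 4.8000]
After op 3 tick(10): ref=14.0000 raw=[21.0000 17.5000 17.5000 16.8000]
After op 4 tick(9): ref=23.0000 raw=[34.5000 28.7500 28.7500 27.6000]
Wrap final raw readings (mod 24): 34.5000 mod 24 = 10.5000; 28.7500 mod 24 = 4.7500; 28.7500 mod 24 = 4.7500; 27.6000 mod 24 = 3.6000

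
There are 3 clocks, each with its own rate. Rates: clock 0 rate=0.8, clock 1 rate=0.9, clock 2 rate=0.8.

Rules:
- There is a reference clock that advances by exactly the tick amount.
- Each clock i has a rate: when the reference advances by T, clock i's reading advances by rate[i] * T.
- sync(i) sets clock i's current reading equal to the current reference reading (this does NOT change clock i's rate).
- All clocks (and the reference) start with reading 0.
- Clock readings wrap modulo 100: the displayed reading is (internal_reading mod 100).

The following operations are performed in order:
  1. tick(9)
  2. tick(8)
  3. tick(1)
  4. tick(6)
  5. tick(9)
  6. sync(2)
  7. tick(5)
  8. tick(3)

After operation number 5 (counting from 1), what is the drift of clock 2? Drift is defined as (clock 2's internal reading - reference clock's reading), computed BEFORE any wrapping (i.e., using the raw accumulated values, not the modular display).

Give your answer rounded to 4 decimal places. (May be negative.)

Answer: -6.6000

Derivation:
After op 1 tick(9): ref=9.0000 raw=[7.2000 8.1000 7.2000]
After op 2 tick(8): ref=17.0000 raw=[13.6000 15.3000 13.6000]
After op 3 tick(1): ref=18.0000 raw=[14.4000 16.2000 14.4000]
After op 4 tick(6): ref=24.0000 raw=[19.2000 21.6000 19.2000]
After op 5 tick(9): ref=33.0000 raw=[26.4000 29.7000 26.4000]
Drift of clock 2 after op 5: 26.4000 - 33.0000 = -6.6000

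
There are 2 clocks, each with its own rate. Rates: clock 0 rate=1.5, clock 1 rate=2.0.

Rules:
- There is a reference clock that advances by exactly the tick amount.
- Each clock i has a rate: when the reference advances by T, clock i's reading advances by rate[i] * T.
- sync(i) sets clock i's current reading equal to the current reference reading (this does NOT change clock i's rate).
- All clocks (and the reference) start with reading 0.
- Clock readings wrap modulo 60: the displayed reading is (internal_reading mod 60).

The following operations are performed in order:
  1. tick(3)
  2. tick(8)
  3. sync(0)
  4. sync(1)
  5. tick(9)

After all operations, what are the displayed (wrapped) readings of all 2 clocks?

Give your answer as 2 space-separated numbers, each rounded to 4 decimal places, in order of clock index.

Answer: 24.5000 29.0000

Derivation:
After op 1 tick(3): ref=3.0000 raw=[4.5000 6.0000]
After op 2 tick(8): ref=11.0000 raw=[16.5000 22.0000]
After op 3 sync(0): ref=11.0000 raw=[11.0000 22.0000]
After op 4 sync(1): ref=11.0000 raw=[11.0000 11.0000]
After op 5 tick(9): ref=20.0000 raw=[24.5000 29.0000]
Wrap final raw readings (mod 60): 24.5000 mod 60 = 24.5000; 29.0000 mod 60 = 29.0000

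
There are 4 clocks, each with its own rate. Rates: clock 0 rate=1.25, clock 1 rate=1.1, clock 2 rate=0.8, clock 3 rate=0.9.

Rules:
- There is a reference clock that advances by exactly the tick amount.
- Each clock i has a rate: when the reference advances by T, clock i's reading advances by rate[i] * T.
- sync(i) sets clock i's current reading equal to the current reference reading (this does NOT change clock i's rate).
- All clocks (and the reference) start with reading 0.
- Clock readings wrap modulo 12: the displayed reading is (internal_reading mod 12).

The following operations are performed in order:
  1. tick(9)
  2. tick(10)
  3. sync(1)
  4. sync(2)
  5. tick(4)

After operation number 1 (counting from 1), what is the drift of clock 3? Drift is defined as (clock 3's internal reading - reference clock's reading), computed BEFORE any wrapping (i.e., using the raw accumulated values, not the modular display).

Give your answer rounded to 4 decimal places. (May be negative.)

Answer: -0.9000

Derivation:
After op 1 tick(9): ref=9.0000 raw=[11.2500 9.9000 7.2000 8.1000]
Drift of clock 3 after op 1: 8.1000 - 9.0000 = -0.9000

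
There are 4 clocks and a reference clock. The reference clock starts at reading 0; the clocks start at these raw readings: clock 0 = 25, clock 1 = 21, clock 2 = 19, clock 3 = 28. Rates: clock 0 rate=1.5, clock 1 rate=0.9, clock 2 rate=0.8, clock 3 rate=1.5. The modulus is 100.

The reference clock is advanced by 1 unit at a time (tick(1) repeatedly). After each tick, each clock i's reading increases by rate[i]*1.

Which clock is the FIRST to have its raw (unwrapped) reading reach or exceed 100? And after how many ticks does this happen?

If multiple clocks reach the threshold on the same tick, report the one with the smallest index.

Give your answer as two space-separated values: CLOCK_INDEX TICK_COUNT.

clock 0: start=25, rate=1.5, needs 100-25 = 75; ticks = ceil(75/1.5) = ceil(50.0000) = 50; reading at tick 50 = 25 + 1.5*50 = 100.0000
clock 1: start=21, rate=0.9, needs 100-21 = 79; ticks = ceil(79/0.9) = ceil(87.7778) = 88; reading at tick 88 = 21 + 0.9*88 = 100.2000
clock 2: start=19, rate=0.8, needs 100-19 = 81; ticks = ceil(81/0.8) = ceil(101.2500) = 102; reading at tick 102 = 19 + 0.8*102 = 100.6000
clock 3: start=28, rate=1.5, needs 100-28 = 72; ticks = ceil(72/1.5) = ceil(48.0000) = 48; reading at tick 48 = 28 + 1.5*48 = 100.0000
Minimum tick count = 48; winners = [3]; smallest index = 3

Answer: 3 48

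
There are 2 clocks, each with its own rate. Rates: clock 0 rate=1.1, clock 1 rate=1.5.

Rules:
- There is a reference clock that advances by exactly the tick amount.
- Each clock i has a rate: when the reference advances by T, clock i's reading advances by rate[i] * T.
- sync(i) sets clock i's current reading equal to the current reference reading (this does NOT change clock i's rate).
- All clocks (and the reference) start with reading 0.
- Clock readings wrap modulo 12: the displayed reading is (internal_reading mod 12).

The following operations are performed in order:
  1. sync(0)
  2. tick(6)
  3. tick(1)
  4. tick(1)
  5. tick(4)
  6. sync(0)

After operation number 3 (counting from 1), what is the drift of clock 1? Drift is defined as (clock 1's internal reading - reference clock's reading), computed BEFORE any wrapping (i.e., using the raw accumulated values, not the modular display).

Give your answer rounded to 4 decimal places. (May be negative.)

After op 1 sync(0): ref=0.0000 raw=[0.0000 0.0000]
After op 2 tick(6): ref=6.0000 raw=[6.6000 9.0000]
After op 3 tick(1): ref=7.0000 raw=[7.7000 10.5000]
Drift of clock 1 after op 3: 10.5000 - 7.0000 = 3.5000

Answer: 3.5000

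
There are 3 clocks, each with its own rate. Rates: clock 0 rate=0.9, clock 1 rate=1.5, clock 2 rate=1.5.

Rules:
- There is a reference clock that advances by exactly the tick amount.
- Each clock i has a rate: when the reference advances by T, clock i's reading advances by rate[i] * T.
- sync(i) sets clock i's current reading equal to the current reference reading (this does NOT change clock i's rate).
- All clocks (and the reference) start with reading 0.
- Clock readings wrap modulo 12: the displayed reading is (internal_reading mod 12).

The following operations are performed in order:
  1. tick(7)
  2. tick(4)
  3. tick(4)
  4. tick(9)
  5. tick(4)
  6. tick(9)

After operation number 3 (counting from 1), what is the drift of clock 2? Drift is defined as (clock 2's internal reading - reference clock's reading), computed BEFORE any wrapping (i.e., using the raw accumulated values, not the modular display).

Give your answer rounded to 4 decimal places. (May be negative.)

Answer: 7.5000

Derivation:
After op 1 tick(7): ref=7.0000 raw=[6.3000 10.5000 10.5000]
After op 2 tick(4): ref=11.0000 raw=[9.9000 16.5000 16.5000]
After op 3 tick(4): ref=15.0000 raw=[13.5000 22.5000 22.5000]
Drift of clock 2 after op 3: 22.5000 - 15.0000 = 7.5000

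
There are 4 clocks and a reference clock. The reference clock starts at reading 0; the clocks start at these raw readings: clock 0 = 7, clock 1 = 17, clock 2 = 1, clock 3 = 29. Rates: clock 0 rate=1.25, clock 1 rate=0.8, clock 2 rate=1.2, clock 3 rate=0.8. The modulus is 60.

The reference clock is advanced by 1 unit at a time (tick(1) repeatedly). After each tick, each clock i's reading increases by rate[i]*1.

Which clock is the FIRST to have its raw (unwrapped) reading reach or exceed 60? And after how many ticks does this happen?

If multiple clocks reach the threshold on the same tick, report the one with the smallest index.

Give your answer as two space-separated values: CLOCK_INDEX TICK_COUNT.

Answer: 3 39

Derivation:
clock 0: start=7, rate=1.25, needs 60-7 = 53; ticks = ceil(53/1.25) = ceil(42.4000) = 43; reading at tick 43 = 7 + 1.25*43 = 60.7500
clock 1: start=17, rate=0.8, needs 60-17 = 43; ticks = ceil(43/0.8) = ceil(53.7500) = 54; reading at tick 54 = 17 + 0.8*54 = 60.2000
clock 2: start=1, rate=1.2, needs 60-1 = 59; ticks = ceil(59/1.2) = ceil(49.1667) = 50; reading at tick 50 = 1 + 1.2*50 = 61.0000
clock 3: start=29, rate=0.8, needs 60-29 = 31; ticks = ceil(31/0.8) = ceil(38.7500) = 39; reading at tick 39 = 29 + 0.8*39 = 60.2000
Minimum tick count = 39; winners = [3]; smallest index = 3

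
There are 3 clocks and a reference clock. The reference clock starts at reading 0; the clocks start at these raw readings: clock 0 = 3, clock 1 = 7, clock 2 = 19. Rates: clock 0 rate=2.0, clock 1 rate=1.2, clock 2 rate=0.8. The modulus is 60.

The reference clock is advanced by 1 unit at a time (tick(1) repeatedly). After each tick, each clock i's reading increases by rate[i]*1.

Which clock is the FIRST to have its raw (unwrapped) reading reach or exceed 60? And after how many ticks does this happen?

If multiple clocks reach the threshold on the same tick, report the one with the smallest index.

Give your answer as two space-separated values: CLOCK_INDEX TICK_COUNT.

clock 0: start=3, rate=2.0, needs 60-3 = 57; ticks = ceil(57/2.0) = ceil(28.5000) = 29; reading at tick 29 = 3 + 2.0*29 = 61.0000
clock 1: start=7, rate=1.2, needs 60-7 = 53; ticks = ceil(53/1.2) = ceil(44.1667) = 45; reading at tick 45 = 7 + 1.2*45 = 61.0000
clock 2: start=19, rate=0.8, needs 60-19 = 41; ticks = ceil(41/0.8) = ceil(51.2500) = 52; reading at tick 52 = 19 + 0.8*52 = 60.6000
Minimum tick count = 29; winners = [0]; smallest index = 0

Answer: 0 29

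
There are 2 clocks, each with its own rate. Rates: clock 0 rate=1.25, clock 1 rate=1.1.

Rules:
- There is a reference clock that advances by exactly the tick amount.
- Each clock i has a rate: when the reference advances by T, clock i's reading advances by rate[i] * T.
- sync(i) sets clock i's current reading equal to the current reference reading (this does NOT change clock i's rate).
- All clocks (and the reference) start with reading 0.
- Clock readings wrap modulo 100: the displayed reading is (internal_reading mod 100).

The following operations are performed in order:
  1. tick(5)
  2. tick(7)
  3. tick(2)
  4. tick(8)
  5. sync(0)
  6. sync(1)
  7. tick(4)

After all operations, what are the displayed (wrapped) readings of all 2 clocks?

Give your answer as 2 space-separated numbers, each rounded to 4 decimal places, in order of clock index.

After op 1 tick(5): ref=5.0000 raw=[6.2500 5.5000]
After op 2 tick(7): ref=12.0000 raw=[15.0000 13.2000]
After op 3 tick(2): ref=14.0000 raw=[17.5000 15.4000]
After op 4 tick(8): ref=22.0000 raw=[27.5000 24.2000]
After op 5 sync(0): ref=22.0000 raw=[22.0000 24.2000]
After op 6 sync(1): ref=22.0000 raw=[22.0000 22.0000]
After op 7 tick(4): ref=26.0000 raw=[27.0000 26.4000]
Wrap final raw readings (mod 100): 27.0000 mod 100 = 27.0000; 26.4000 mod 100 = 26.4000

Answer: 27.0000 26.4000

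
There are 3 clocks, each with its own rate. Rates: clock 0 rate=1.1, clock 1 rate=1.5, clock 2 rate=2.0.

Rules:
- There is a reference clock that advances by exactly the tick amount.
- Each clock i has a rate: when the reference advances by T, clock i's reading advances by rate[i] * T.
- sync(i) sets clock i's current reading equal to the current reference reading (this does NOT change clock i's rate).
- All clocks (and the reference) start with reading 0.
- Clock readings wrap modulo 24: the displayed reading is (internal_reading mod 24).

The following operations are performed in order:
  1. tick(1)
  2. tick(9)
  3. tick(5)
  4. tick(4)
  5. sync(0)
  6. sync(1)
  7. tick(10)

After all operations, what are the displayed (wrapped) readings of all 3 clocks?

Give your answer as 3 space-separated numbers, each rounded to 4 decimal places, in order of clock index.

After op 1 tick(1): ref=1.0000 raw=[1.1000 1.5000 2.0000]
After op 2 tick(9): ref=10.0000 raw=[11.0000 15.0000 20.0000]
After op 3 tick(5): ref=15.0000 raw=[16.5000 22.5000 30.0000]
After op 4 tick(4): ref=19.0000 raw=[20.9000 28.5000 38.0000]
After op 5 sync(0): ref=19.0000 raw=[19.0000 28.5000 38.0000]
After op 6 sync(1): ref=19.0000 raw=[19.0000 19.0000 38.0000]
After op 7 tick(10): ref=29.0000 raw=[30.0000 34.0000 58.0000]
Wrap final raw readings (mod 24): 30.0000 mod 24 = 6.0000; 34.0000 mod 24 = 10.0000; 58.0000 mod 24 = 10.0000

Answer: 6.0000 10.0000 10.0000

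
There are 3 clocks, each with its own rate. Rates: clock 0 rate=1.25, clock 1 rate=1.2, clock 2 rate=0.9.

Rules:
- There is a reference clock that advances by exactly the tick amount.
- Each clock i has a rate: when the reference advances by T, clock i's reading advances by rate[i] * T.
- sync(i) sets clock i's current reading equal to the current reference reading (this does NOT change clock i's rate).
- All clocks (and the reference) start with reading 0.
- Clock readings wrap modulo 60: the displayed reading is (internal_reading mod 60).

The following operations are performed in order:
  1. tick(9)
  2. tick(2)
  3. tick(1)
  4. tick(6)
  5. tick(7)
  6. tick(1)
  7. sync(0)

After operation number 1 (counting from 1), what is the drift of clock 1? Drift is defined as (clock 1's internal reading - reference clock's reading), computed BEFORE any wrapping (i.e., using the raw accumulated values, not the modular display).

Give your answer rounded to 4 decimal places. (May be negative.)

After op 1 tick(9): ref=9.0000 raw=[11.2500 10.8000 8.1000]
Drift of clock 1 after op 1: 10.8000 - 9.0000 = 1.8000

Answer: 1.8000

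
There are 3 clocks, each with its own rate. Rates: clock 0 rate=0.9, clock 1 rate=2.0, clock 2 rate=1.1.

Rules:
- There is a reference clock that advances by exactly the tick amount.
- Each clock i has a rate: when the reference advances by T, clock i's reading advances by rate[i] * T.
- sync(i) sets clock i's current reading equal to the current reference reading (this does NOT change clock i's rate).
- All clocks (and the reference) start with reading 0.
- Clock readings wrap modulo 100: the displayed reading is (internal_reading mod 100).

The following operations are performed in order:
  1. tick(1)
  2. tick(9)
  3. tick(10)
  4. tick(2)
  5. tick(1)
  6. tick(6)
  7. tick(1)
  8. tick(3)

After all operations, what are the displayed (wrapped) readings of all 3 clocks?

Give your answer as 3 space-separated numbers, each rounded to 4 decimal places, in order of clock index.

After op 1 tick(1): ref=1.0000 raw=[0.9000 2.0000 1.1000]
After op 2 tick(9): ref=10.0000 raw=[9.0000 20.0000 11.0000]
After op 3 tick(10): ref=20.0000 raw=[18.0000 40.0000 22.0000]
After op 4 tick(2): ref=22.0000 raw=[19.8000 44.0000 24.2000]
After op 5 tick(1): ref=23.0000 raw=[20.7000 46.0000 25.3000]
After op 6 tick(6): ref=29.0000 raw=[26.1000 58.0000 31.9000]
After op 7 tick(1): ref=30.0000 raw=[27.0000 60.0000 33.0000]
After op 8 tick(3): ref=33.0000 raw=[29.7000 66.0000 36.3000]
Wrap final raw readings (mod 100): 29.7000 mod 100 = 29.7000; 66.0000 mod 100 = 66.0000; 36.3000 mod 100 = 36.3000

Answer: 29.7000 66.0000 36.3000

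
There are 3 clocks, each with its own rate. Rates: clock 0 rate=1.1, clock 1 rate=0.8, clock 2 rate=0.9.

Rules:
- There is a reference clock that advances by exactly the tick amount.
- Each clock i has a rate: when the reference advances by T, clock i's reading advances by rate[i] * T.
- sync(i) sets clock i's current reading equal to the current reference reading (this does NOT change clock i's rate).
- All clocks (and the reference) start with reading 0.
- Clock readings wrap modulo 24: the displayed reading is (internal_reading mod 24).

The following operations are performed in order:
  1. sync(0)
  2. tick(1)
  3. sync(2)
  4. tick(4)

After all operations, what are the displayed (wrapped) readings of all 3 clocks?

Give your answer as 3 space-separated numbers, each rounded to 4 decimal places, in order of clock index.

After op 1 sync(0): ref=0.0000 raw=[0.0000 0.0000 0.0000]
After op 2 tick(1): ref=1.0000 raw=[1.1000 0.8000 0.9000]
After op 3 sync(2): ref=1.0000 raw=[1.1000 0.8000 1.0000]
After op 4 tick(4): ref=5.0000 raw=[5.5000 4.0000 4.6000]
Wrap final raw readings (mod 24): 5.5000 mod 24 = 5.5000; 4.0000 mod 24 = 4.0000; 4.6000 mod 24 = 4.6000

Answer: 5.5000 4.0000 4.6000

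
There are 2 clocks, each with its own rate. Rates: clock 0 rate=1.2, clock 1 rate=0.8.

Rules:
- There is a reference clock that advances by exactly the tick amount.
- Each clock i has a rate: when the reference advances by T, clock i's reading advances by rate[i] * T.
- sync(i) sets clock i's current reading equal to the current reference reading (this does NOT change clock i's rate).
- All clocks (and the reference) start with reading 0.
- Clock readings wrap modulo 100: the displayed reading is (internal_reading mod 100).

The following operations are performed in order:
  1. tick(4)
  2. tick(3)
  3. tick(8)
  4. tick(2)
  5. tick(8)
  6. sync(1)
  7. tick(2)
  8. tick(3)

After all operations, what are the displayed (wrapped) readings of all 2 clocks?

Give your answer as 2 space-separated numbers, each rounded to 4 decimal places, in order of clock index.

Answer: 36.0000 29.0000

Derivation:
After op 1 tick(4): ref=4.0000 raw=[4.8000 3.2000]
After op 2 tick(3): ref=7.0000 raw=[8.4000 5.6000]
After op 3 tick(8): ref=15.0000 raw=[18.0000 12.0000]
After op 4 tick(2): ref=17.0000 raw=[20.4000 13.6000]
After op 5 tick(8): ref=25.0000 raw=[30.0000 20.0000]
After op 6 sync(1): ref=25.0000 raw=[30.0000 25.0000]
After op 7 tick(2): ref=27.0000 raw=[32.4000 26.6000]
After op 8 tick(3): ref=30.0000 raw=[36.0000 29.0000]
Wrap final raw readings (mod 100): 36.0000 mod 100 = 36.0000; 29.0000 mod 100 = 29.0000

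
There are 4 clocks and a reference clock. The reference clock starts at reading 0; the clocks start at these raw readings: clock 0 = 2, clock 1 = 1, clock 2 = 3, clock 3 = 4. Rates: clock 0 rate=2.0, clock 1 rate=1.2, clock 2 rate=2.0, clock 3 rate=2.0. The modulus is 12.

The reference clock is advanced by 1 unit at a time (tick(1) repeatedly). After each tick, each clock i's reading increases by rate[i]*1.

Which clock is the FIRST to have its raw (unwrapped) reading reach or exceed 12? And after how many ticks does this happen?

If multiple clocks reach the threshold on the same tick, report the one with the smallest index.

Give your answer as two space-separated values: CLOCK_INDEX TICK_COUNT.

clock 0: start=2, rate=2.0, needs 12-2 = 10; ticks = ceil(10/2.0) = ceil(5.0000) = 5; reading at tick 5 = 2 + 2.0*5 = 12.0000
clock 1: start=1, rate=1.2, needs 12-1 = 11; ticks = ceil(11/1.2) = ceil(9.1667) = 10; reading at tick 10 = 1 + 1.2*10 = 13.0000
clock 2: start=3, rate=2.0, needs 12-3 = 9; ticks = ceil(9/2.0) = ceil(4.5000) = 5; reading at tick 5 = 3 + 2.0*5 = 13.0000
clock 3: start=4, rate=2.0, needs 12-4 = 8; ticks = ceil(8/2.0) = ceil(4.0000) = 4; reading at tick 4 = 4 + 2.0*4 = 12.0000
Minimum tick count = 4; winners = [3]; smallest index = 3

Answer: 3 4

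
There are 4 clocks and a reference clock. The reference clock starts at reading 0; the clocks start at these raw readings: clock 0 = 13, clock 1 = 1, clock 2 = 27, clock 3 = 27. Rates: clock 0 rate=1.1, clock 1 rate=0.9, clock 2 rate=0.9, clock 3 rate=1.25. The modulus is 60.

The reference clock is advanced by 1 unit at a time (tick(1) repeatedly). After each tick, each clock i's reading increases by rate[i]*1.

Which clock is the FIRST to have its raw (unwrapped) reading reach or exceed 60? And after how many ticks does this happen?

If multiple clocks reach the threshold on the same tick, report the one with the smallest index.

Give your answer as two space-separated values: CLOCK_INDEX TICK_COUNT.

Answer: 3 27

Derivation:
clock 0: start=13, rate=1.1, needs 60-13 = 47; ticks = ceil(47/1.1) = ceil(42.7273) = 43; reading at tick 43 = 13 + 1.1*43 = 60.3000
clock 1: start=1, rate=0.9, needs 60-1 = 59; ticks = ceil(59/0.9) = ceil(65.5556) = 66; reading at tick 66 = 1 + 0.9*66 = 60.4000
clock 2: start=27, rate=0.9, needs 60-27 = 33; ticks = ceil(33/0.9) = ceil(36.6667) = 37; reading at tick 37 = 27 + 0.9*37 = 60.3000
clock 3: start=27, rate=1.25, needs 60-27 = 33; ticks = ceil(33/1.25) = ceil(26.4000) = 27; reading at tick 27 = 27 + 1.25*27 = 60.7500
Minimum tick count = 27; winners = [3]; smallest index = 3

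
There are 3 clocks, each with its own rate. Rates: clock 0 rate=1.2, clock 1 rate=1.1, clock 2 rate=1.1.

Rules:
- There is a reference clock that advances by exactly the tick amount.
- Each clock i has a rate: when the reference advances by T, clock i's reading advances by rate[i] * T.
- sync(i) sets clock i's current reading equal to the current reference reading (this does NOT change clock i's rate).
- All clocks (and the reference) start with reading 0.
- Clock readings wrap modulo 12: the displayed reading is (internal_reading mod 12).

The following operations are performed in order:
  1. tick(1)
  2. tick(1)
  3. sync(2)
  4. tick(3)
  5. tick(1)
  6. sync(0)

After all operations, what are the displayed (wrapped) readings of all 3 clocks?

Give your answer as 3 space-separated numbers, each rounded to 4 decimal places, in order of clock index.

After op 1 tick(1): ref=1.0000 raw=[1.2000 1.1000 1.1000]
After op 2 tick(1): ref=2.0000 raw=[2.4000 2.2000 2.2000]
After op 3 sync(2): ref=2.0000 raw=[2.4000 2.2000 2.0000]
After op 4 tick(3): ref=5.0000 raw=[6.0000 5.5000 5.3000]
After op 5 tick(1): ref=6.0000 raw=[7.2000 6.6000 6.4000]
After op 6 sync(0): ref=6.0000 raw=[6.0000 6.6000 6.4000]
Wrap final raw readings (mod 12): 6.0000 mod 12 = 6.0000; 6.6000 mod 12 = 6.6000; 6.4000 mod 12 = 6.4000

Answer: 6.0000 6.6000 6.4000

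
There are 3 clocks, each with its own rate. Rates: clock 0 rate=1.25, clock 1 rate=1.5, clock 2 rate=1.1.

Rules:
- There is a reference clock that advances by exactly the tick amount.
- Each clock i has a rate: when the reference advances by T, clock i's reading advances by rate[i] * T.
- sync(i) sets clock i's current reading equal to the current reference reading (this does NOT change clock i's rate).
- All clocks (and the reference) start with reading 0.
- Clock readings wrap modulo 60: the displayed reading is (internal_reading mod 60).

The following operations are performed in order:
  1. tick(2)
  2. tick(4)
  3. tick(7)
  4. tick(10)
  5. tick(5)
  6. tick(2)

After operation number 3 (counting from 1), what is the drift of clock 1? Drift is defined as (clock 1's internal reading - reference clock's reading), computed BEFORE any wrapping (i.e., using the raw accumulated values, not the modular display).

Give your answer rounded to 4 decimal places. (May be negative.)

After op 1 tick(2): ref=2.0000 raw=[2.5000 3.0000 2.2000]
After op 2 tick(4): ref=6.0000 raw=[7.5000 9.0000 6.6000]
After op 3 tick(7): ref=13.0000 raw=[16.2500 19.5000 14.3000]
Drift of clock 1 after op 3: 19.5000 - 13.0000 = 6.5000

Answer: 6.5000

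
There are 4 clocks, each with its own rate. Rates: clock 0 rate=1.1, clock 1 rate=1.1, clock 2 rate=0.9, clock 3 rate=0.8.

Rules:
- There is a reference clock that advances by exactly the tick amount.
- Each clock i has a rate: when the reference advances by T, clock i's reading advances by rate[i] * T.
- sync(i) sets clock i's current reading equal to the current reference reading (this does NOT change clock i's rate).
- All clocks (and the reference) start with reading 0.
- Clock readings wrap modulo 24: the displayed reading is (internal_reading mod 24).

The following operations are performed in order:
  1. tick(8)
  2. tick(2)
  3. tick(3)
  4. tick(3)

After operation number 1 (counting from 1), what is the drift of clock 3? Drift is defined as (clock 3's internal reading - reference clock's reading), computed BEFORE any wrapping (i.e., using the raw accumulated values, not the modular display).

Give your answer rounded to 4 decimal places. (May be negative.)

After op 1 tick(8): ref=8.0000 raw=[8.8000 8.8000 7.2000 6.4000]
Drift of clock 3 after op 1: 6.4000 - 8.0000 = -1.6000

Answer: -1.6000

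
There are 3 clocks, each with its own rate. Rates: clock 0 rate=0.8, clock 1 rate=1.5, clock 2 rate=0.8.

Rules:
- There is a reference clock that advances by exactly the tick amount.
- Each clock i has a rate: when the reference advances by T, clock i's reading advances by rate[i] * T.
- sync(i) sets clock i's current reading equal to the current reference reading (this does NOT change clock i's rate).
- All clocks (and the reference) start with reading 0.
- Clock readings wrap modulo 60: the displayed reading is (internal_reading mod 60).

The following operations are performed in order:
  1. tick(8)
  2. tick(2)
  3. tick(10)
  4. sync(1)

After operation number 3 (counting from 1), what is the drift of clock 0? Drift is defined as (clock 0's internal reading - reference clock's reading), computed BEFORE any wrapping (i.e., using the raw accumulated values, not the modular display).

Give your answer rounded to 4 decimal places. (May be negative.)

Answer: -4.0000

Derivation:
After op 1 tick(8): ref=8.0000 raw=[6.4000 12.0000 6.4000]
After op 2 tick(2): ref=10.0000 raw=[8.0000 15.0000 8.0000]
After op 3 tick(10): ref=20.0000 raw=[16.0000 30.0000 16.0000]
Drift of clock 0 after op 3: 16.0000 - 20.0000 = -4.0000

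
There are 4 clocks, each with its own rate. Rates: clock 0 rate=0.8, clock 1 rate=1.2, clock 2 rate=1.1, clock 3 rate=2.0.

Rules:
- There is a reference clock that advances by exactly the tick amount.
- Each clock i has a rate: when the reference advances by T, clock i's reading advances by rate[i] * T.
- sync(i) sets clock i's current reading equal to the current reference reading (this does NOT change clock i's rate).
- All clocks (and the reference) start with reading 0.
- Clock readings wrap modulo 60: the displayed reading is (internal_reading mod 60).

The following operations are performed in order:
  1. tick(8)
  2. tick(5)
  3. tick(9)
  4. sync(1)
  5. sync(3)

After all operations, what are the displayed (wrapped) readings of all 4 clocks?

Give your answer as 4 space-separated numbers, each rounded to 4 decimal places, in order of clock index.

Answer: 17.6000 22.0000 24.2000 22.0000

Derivation:
After op 1 tick(8): ref=8.0000 raw=[6.4000 9.6000 8.8000 16.0000]
After op 2 tick(5): ref=13.0000 raw=[10.4000 15.6000 14.3000 26.0000]
After op 3 tick(9): ref=22.0000 raw=[17.6000 26.4000 24.2000 44.0000]
After op 4 sync(1): ref=22.0000 raw=[17.6000 22.0000 24.2000 44.0000]
After op 5 sync(3): ref=22.0000 raw=[17.6000 22.0000 24.2000 22.0000]
Wrap final raw readings (mod 60): 17.6000 mod 60 = 17.6000; 22.0000 mod 60 = 22.0000; 24.2000 mod 60 = 24.2000; 22.0000 mod 60 = 22.0000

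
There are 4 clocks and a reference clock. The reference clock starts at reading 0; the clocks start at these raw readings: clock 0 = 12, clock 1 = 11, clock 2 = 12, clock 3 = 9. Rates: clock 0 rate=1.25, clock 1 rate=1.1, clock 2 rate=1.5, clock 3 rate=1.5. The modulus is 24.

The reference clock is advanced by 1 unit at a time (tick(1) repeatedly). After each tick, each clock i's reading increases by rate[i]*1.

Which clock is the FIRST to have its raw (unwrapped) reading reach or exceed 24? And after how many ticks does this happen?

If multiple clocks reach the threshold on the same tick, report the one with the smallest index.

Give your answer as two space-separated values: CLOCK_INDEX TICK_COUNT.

clock 0: start=12, rate=1.25, needs 24-12 = 12; ticks = ceil(12/1.25) = ceil(9.6000) = 10; reading at tick 10 = 12 + 1.25*10 = 24.5000
clock 1: start=11, rate=1.1, needs 24-11 = 13; ticks = ceil(13/1.1) = ceil(11.8182) = 12; reading at tick 12 = 11 + 1.1*12 = 24.2000
clock 2: start=12, rate=1.5, needs 24-12 = 12; ticks = ceil(12/1.5) = ceil(8.0000) = 8; reading at tick 8 = 12 + 1.5*8 = 24.0000
clock 3: start=9, rate=1.5, needs 24-9 = 15; ticks = ceil(15/1.5) = ceil(10.0000) = 10; reading at tick 10 = 9 + 1.5*10 = 24.0000
Minimum tick count = 8; winners = [2]; smallest index = 2

Answer: 2 8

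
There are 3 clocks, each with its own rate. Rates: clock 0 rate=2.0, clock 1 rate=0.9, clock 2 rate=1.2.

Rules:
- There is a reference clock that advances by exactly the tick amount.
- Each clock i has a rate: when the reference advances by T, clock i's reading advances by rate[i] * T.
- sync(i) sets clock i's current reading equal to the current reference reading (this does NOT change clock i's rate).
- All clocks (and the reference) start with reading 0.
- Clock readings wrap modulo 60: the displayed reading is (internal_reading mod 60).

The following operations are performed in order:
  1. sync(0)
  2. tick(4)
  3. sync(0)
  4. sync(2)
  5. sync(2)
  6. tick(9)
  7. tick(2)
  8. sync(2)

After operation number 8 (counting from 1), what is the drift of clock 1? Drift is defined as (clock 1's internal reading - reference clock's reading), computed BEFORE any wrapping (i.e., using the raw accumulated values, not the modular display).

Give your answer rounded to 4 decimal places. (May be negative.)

Answer: -1.5000

Derivation:
After op 1 sync(0): ref=0.0000 raw=[0.0000 0.0000 0.0000]
After op 2 tick(4): ref=4.0000 raw=[8.0000 3.6000 4.8000]
After op 3 sync(0): ref=4.0000 raw=[4.0000 3.6000 4.8000]
After op 4 sync(2): ref=4.0000 raw=[4.0000 3.6000 4.0000]
After op 5 sync(2): ref=4.0000 raw=[4.0000 3.6000 4.0000]
After op 6 tick(9): ref=13.0000 raw=[22.0000 11.7000 14.8000]
After op 7 tick(2): ref=15.0000 raw=[26.0000 13.5000 17.2000]
After op 8 sync(2): ref=15.0000 raw=[26.0000 13.5000 15.0000]
Drift of clock 1 after op 8: 13.5000 - 15.0000 = -1.5000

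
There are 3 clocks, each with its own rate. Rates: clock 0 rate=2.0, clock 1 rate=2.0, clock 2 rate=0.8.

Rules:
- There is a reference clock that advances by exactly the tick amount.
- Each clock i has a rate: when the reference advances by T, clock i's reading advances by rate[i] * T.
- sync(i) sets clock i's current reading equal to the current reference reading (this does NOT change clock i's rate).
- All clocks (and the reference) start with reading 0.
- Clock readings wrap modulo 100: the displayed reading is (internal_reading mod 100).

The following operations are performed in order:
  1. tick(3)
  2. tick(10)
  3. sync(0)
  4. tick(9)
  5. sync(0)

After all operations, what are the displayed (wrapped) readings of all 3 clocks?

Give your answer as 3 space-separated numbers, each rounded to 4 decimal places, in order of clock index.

Answer: 22.0000 44.0000 17.6000

Derivation:
After op 1 tick(3): ref=3.0000 raw=[6.0000 6.0000 2.4000]
After op 2 tick(10): ref=13.0000 raw=[26.0000 26.0000 10.4000]
After op 3 sync(0): ref=13.0000 raw=[13.0000 26.0000 10.4000]
After op 4 tick(9): ref=22.0000 raw=[31.0000 44.0000 17.6000]
After op 5 sync(0): ref=22.0000 raw=[22.0000 44.0000 17.6000]
Wrap final raw readings (mod 100): 22.0000 mod 100 = 22.0000; 44.0000 mod 100 = 44.0000; 17.6000 mod 100 = 17.6000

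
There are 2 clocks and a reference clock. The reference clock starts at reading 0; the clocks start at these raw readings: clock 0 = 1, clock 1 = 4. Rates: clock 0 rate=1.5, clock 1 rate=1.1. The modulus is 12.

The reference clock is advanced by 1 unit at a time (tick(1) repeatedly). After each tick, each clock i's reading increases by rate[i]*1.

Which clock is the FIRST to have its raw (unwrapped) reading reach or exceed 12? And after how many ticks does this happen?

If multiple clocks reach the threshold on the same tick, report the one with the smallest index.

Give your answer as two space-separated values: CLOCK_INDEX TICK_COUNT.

Answer: 0 8

Derivation:
clock 0: start=1, rate=1.5, needs 12-1 = 11; ticks = ceil(11/1.5) = ceil(7.3333) = 8; reading at tick 8 = 1 + 1.5*8 = 13.0000
clock 1: start=4, rate=1.1, needs 12-4 = 8; ticks = ceil(8/1.1) = ceil(7.2727) = 8; reading at tick 8 = 4 + 1.1*8 = 12.8000
Minimum tick count = 8; winners = [0, 1]; smallest index = 0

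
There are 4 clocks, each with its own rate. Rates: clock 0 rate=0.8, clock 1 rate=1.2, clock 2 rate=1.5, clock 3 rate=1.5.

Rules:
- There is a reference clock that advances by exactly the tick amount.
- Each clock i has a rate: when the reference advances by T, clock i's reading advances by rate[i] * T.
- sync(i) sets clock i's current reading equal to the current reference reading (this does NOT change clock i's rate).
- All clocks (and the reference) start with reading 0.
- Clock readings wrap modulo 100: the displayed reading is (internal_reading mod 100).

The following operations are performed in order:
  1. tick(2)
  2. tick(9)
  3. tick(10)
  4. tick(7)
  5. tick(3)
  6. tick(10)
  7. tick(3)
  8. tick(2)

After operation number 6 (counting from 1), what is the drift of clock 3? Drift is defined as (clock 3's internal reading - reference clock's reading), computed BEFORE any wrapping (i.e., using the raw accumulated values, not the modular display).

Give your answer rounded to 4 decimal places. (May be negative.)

After op 1 tick(2): ref=2.0000 raw=[1.6000 2.4000 3.0000 3.0000]
After op 2 tick(9): ref=11.0000 raw=[8.8000 13.2000 16.5000 16.5000]
After op 3 tick(10): ref=21.0000 raw=[16.8000 25.2000 31.5000 31.5000]
After op 4 tick(7): ref=28.0000 raw=[22.4000 33.6000 42.0000 42.0000]
After op 5 tick(3): ref=31.0000 raw=[24.8000 37.2000 46.5000 46.5000]
After op 6 tick(10): ref=41.0000 raw=[32.8000 49.2000 61.5000 61.5000]
Drift of clock 3 after op 6: 61.5000 - 41.0000 = 20.5000

Answer: 20.5000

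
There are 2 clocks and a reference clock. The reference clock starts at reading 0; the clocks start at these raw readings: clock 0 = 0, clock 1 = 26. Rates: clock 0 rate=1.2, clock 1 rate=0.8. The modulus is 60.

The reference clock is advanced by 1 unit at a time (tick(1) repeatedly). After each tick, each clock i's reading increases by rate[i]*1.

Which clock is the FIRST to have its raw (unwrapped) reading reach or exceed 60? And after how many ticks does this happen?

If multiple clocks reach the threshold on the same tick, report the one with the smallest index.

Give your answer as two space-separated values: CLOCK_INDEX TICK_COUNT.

clock 0: start=0, rate=1.2, needs 60-0 = 60; ticks = ceil(60/1.2) = ceil(50.0000) = 50; reading at tick 50 = 0 + 1.2*50 = 60.0000
clock 1: start=26, rate=0.8, needs 60-26 = 34; ticks = ceil(34/0.8) = ceil(42.5000) = 43; reading at tick 43 = 26 + 0.8*43 = 60.4000
Minimum tick count = 43; winners = [1]; smallest index = 1

Answer: 1 43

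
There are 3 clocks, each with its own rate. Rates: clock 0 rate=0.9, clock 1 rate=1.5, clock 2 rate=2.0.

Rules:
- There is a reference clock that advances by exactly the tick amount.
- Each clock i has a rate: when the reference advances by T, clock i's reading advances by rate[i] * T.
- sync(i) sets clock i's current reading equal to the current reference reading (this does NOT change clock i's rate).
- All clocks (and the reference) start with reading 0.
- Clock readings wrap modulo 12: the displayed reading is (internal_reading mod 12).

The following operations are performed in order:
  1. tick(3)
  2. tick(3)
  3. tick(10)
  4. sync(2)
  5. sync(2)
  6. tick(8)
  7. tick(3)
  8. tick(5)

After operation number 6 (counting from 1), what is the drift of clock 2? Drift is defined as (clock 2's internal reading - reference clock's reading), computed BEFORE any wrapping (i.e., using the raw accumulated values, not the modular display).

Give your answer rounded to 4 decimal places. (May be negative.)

Answer: 8.0000

Derivation:
After op 1 tick(3): ref=3.0000 raw=[2.7000 4.5000 6.0000]
After op 2 tick(3): ref=6.0000 raw=[5.4000 9.0000 12.0000]
After op 3 tick(10): ref=16.0000 raw=[14.4000 24.0000 32.0000]
After op 4 sync(2): ref=16.0000 raw=[14.4000 24.0000 16.0000]
After op 5 sync(2): ref=16.0000 raw=[14.4000 24.0000 16.0000]
After op 6 tick(8): ref=24.0000 raw=[21.6000 36.0000 32.0000]
Drift of clock 2 after op 6: 32.0000 - 24.0000 = 8.0000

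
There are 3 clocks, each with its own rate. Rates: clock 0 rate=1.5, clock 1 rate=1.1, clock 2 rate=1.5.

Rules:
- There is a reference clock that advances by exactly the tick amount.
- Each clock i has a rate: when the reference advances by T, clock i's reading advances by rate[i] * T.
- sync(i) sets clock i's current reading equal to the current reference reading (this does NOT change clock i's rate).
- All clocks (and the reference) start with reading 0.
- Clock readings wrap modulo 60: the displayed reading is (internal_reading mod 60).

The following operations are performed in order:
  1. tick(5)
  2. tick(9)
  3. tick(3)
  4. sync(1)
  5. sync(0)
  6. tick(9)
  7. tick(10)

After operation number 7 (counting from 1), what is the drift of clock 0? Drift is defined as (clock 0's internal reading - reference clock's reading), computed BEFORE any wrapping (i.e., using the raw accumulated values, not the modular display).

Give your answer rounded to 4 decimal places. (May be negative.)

After op 1 tick(5): ref=5.0000 raw=[7.5000 5.5000 7.5000]
After op 2 tick(9): ref=14.0000 raw=[21.0000 15.4000 21.0000]
After op 3 tick(3): ref=17.0000 raw=[25.5000 18.7000 25.5000]
After op 4 sync(1): ref=17.0000 raw=[25.5000 17.0000 25.5000]
After op 5 sync(0): ref=17.0000 raw=[17.0000 17.0000 25.5000]
After op 6 tick(9): ref=26.0000 raw=[30.5000 26.9000 39.0000]
After op 7 tick(10): ref=36.0000 raw=[45.5000 37.9000 54.0000]
Drift of clock 0 after op 7: 45.5000 - 36.0000 = 9.5000

Answer: 9.5000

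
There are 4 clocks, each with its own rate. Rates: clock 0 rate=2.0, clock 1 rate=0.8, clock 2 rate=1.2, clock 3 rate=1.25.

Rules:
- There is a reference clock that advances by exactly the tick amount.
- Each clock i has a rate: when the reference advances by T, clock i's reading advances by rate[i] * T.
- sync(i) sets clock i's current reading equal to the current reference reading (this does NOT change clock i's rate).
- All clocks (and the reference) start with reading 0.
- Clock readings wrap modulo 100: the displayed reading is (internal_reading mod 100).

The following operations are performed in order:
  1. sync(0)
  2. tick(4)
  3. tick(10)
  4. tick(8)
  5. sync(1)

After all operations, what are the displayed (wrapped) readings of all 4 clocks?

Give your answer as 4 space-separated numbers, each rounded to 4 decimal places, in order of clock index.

Answer: 44.0000 22.0000 26.4000 27.5000

Derivation:
After op 1 sync(0): ref=0.0000 raw=[0.0000 0.0000 0.0000 0.0000]
After op 2 tick(4): ref=4.0000 raw=[8.0000 3.2000 4.8000 5.0000]
After op 3 tick(10): ref=14.0000 raw=[28.0000 11.2000 16.8000 17.5000]
After op 4 tick(8): ref=22.0000 raw=[44.0000 17.6000 26.4000 27.5000]
After op 5 sync(1): ref=22.0000 raw=[44.0000 22.0000 26.4000 27.5000]
Wrap final raw readings (mod 100): 44.0000 mod 100 = 44.0000; 22.0000 mod 100 = 22.0000; 26.4000 mod 100 = 26.4000; 27.5000 mod 100 = 27.5000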